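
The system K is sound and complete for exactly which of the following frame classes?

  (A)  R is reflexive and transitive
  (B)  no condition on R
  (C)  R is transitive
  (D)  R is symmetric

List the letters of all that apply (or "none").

B

(A) this class determines S4, not K.
(B) K is sound and complete for exactly this class.
(C) this class determines K4, not K.
(D) this class determines KB, not K.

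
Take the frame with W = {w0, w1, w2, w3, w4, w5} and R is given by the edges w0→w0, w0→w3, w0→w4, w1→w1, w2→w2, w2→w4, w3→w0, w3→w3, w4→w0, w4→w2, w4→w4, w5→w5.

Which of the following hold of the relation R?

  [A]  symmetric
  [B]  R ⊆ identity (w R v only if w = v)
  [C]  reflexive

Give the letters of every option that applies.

(A) symmetric: every R-edge is matched by its reverse.
(B) not ⊆ identity: w0 R w3 with w0 ≠ w3.
(C) reflexive: each world relates to itself.

A, C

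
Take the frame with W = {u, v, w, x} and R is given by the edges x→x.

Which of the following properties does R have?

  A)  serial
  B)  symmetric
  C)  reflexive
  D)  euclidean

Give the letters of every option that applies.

B, D

(A) not serial: u has no R-successor.
(B) symmetric: every R-edge is matched by its reverse.
(C) not reflexive: not u R u.
(D) euclidean: any two R-successors of the same world are R-related.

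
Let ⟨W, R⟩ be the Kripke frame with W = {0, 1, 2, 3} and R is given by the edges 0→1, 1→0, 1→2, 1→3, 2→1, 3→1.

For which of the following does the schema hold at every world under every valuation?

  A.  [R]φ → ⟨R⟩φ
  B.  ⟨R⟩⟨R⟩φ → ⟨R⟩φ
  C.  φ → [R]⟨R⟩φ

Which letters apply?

R is symmetric: every R-edge is matched by its reverse.
R is not transitive: 0 R 1 and 1 R 0 but not 0 R 0.
R is serial: every world has an R-successor.
(A) [R]φ → ⟨R⟩φ is axiom D; it is valid on a frame exactly when R is serial. R is serial, so valid.
(B) ⟨R⟩⟨R⟩φ → ⟨R⟩φ is the dual of axiom 4, which corresponds to transitivity. R is not transitive — not valid.
(C) φ → [R]⟨R⟩φ (axiom B) characterises the symmetric frames. R is symmetric — valid.

A, C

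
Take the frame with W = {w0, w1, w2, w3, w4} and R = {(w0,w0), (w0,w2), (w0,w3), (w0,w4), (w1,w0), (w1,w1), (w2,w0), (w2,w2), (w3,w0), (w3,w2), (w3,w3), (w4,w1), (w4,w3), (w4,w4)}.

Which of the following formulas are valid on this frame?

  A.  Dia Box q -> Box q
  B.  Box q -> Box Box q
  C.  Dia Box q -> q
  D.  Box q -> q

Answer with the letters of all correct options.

D

R is reflexive: each world relates to itself.
R is not symmetric: w0 R w4 but not w4 R w0.
R is not transitive: w0 R w4 and w4 R w1 but not w0 R w1.
R is not euclidean: w0 R w2 and w0 R w3 but not w2 R w3.
(A) Dia Box q -> Box q is the dual of axiom 5; it is valid on a frame exactly when R is euclidean. R is not euclidean, so not valid.
(B) Box q -> Box Box q (axiom 4) characterises the transitive frames. R is not transitive — not valid.
(C) Dia Box q -> q is the dual of axiom B, which corresponds to symmetry. R is not symmetric — not valid.
(D) axiom T: valid iff R is reflexive. R is reflexive — valid.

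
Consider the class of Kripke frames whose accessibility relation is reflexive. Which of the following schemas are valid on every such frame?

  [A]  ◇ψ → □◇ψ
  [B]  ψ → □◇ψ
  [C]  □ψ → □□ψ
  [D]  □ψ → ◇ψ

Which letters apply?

A reflexive relation is serial.
(A) ◇ψ → □◇ψ is axiom 5, which corresponds to the euclidean property. Such an R need not be euclidean — not valid.
(B) ψ → □◇ψ (axiom B) characterises the symmetric frames. Such an R need not be symmetric — not valid.
(C) □ψ → □□ψ (axiom 4) characterises the transitive frames. Such an R need not be transitive — not valid.
(D) □ψ → ◇ψ is axiom D; it is valid on a frame exactly when R is serial. Every such R is serial, so valid.

D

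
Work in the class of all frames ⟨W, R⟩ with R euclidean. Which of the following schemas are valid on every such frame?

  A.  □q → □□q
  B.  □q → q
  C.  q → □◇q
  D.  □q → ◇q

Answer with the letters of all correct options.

none

(A) □q → □□q (axiom 4) characterises the transitive frames. Such an R need not be transitive — not valid.
(B) □q → q (axiom T) characterises the reflexive frames. Such an R need not be reflexive — not valid.
(C) q → □◇q is axiom B, which corresponds to symmetry. Such an R need not be symmetric — not valid.
(D) □q → ◇q is axiom D, which corresponds to seriality. Such an R need not be serial — not valid.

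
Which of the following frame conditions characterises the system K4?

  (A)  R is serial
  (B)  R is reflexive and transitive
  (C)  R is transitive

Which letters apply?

(A) this class determines D, not K4.
(B) this class determines S4, not K4.
(C) K4 is sound and complete for exactly this class.

C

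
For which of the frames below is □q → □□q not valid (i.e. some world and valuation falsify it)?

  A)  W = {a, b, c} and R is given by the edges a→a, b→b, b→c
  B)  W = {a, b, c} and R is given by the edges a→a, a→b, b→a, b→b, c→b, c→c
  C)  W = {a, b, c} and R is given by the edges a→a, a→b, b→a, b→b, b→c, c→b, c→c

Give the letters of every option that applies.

B, C

The schema □q → □□q is axiom 4; it is valid on a frame iff R is transitive.
(A) R is transitive (R is closed under composition), so the schema is valid here.
(B) R is not transitive (c R b and b R a but not c R a), so the schema fails here.
(C) R is not transitive (a R b and b R c but not a R c), so the schema fails here.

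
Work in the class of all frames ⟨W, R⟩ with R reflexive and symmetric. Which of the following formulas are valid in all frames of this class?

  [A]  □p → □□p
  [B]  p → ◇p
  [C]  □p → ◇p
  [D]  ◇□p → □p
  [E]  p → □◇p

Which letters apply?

Reflexive relations are serial.
(A) □p → □□p is axiom 4; it is valid on a frame exactly when R is transitive. Such an R need not be transitive, so not valid.
(B) p → ◇p is the dual of axiom T; it is valid on a frame exactly when R is reflexive. Every such R is reflexive, so valid.
(C) □p → ◇p is axiom D; it is valid on a frame exactly when R is serial. Every such R is serial, so valid.
(D) ◇□p → □p is the dual of axiom 5, which corresponds to the euclidean property. Such an R need not be euclidean — not valid.
(E) p → □◇p is axiom B; it is valid on a frame exactly when R is symmetric. Every such R is symmetric, so valid.

B, C, E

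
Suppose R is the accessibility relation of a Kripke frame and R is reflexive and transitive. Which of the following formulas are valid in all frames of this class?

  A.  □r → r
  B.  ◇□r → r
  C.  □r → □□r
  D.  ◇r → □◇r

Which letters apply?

A, C

Reflexive relations are serial.
(A) axiom T: valid iff R is reflexive. Every such R is reflexive — valid.
(B) ◇□r → r is the dual of axiom B; it is valid on a frame exactly when R is symmetric. Such an R need not be symmetric, so not valid.
(C) axiom 4: valid iff R is transitive. Every such R is transitive — valid.
(D) ◇r → □◇r is axiom 5, which corresponds to the euclidean property. Such an R need not be euclidean — not valid.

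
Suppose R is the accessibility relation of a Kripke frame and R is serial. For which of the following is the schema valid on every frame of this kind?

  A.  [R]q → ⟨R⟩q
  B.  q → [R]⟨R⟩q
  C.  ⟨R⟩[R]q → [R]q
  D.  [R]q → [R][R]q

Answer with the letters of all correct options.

(A) [R]q → ⟨R⟩q is axiom D, which corresponds to seriality. Every such R is serial — valid.
(B) q → [R]⟨R⟩q is axiom B, which corresponds to symmetry. Such an R need not be symmetric — not valid.
(C) ⟨R⟩[R]q → [R]q is the dual of axiom 5, which corresponds to the euclidean property. Such an R need not be euclidean — not valid.
(D) axiom 4: valid iff R is transitive. Such an R need not be transitive — not valid.

A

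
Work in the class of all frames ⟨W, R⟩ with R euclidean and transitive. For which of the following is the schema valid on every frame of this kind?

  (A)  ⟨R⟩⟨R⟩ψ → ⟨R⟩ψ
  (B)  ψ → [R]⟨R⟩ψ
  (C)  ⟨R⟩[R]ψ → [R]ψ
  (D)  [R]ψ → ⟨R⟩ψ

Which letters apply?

(A) ⟨R⟩⟨R⟩ψ → ⟨R⟩ψ is the dual of axiom 4, which corresponds to transitivity. Every such R is transitive — valid.
(B) axiom B: valid iff R is symmetric. Such an R need not be symmetric — not valid.
(C) ⟨R⟩[R]ψ → [R]ψ is the dual of axiom 5; it is valid on a frame exactly when R is euclidean. Every such R is euclidean, so valid.
(D) [R]ψ → ⟨R⟩ψ (axiom D) characterises the serial frames. Such an R need not be serial — not valid.

A, C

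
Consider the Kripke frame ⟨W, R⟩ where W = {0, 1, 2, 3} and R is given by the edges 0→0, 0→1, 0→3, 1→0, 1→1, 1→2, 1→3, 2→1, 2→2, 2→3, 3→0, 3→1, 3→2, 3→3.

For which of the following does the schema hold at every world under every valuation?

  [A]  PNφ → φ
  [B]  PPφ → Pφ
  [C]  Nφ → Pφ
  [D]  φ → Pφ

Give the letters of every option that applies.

A, C, D

R is reflexive: each world relates to itself.
R is symmetric: every R-edge is matched by its reverse.
R is not transitive: 0 R 1 and 1 R 2 but not 0 R 2.
R is serial: every world has an R-successor.
(A) PNφ → φ (the dual of axiom B) characterises the symmetric frames. R is symmetric — valid.
(B) the dual of axiom 4: valid iff R is transitive. R is not transitive — not valid.
(C) Nφ → Pφ is axiom D; it is valid on a frame exactly when R is serial. R is serial, so valid.
(D) the dual of axiom T: valid iff R is reflexive. R is reflexive — valid.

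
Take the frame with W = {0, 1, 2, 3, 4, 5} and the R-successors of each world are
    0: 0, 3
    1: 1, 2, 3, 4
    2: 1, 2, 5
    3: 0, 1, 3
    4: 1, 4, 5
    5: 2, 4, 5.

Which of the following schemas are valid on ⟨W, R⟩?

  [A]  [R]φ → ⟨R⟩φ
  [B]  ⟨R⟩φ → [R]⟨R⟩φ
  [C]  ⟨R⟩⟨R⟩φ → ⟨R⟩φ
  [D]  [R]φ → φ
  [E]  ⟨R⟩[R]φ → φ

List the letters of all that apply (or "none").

R is reflexive: each world relates to itself.
R is symmetric: every R-edge is matched by its reverse.
R is not transitive: 0 R 3 and 3 R 1 but not 0 R 1.
R is not euclidean: 1 R 2 and 1 R 3 but not 2 R 3.
R is serial: every world has an R-successor.
(A) [R]φ → ⟨R⟩φ (axiom D) characterises the serial frames. R is serial — valid.
(B) axiom 5: valid iff R is euclidean. R is not euclidean — not valid.
(C) the dual of axiom 4: valid iff R is transitive. R is not transitive — not valid.
(D) [R]φ → φ is axiom T, which corresponds to reflexivity. R is reflexive — valid.
(E) ⟨R⟩[R]φ → φ (the dual of axiom B) characterises the symmetric frames. R is symmetric — valid.

A, D, E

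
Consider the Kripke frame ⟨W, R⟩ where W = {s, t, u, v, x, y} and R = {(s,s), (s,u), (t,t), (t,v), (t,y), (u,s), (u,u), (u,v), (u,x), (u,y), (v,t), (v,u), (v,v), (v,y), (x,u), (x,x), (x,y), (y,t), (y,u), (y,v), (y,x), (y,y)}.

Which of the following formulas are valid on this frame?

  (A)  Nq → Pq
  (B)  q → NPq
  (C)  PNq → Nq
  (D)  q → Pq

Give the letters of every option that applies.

R is reflexive: each world relates to itself.
R is symmetric: every R-edge is matched by its reverse.
R is not euclidean: u R s and u R v but not s R v.
R is serial: every world has an R-successor.
(A) Nq → Pq is axiom D; it is valid on a frame exactly when R is serial. R is serial, so valid.
(B) axiom B: valid iff R is symmetric. R is symmetric — valid.
(C) the dual of axiom 5: valid iff R is euclidean. R is not euclidean — not valid.
(D) the dual of axiom T: valid iff R is reflexive. R is reflexive — valid.

A, B, D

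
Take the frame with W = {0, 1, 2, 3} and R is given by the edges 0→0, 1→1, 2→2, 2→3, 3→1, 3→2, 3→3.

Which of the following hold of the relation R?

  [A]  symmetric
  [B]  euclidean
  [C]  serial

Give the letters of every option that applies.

(A) not symmetric: 3 R 1 but not 1 R 3.
(B) not euclidean: 3 R 1 and 3 R 2 but not 1 R 2.
(C) serial: every world has an R-successor.

C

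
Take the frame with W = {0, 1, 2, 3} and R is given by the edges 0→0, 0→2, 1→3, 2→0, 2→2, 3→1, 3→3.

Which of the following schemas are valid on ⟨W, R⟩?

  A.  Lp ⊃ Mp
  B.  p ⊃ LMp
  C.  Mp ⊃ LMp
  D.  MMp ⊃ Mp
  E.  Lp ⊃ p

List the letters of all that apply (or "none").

A, B

R is not reflexive: not 1 R 1.
R is symmetric: every R-edge is matched by its reverse.
R is not transitive: 1 R 3 and 3 R 1 but not 1 R 1.
R is not euclidean: 3 R 1 and 3 R 1 but not 1 R 1.
R is serial: every world has an R-successor.
(A) Lp ⊃ Mp (axiom D) characterises the serial frames. R is serial — valid.
(B) p ⊃ LMp is axiom B, which corresponds to symmetry. R is symmetric — valid.
(C) Mp ⊃ LMp is axiom 5, which corresponds to the euclidean property. R is not euclidean — not valid.
(D) MMp ⊃ Mp is the dual of axiom 4, which corresponds to transitivity. R is not transitive — not valid.
(E) axiom T: valid iff R is reflexive. R is not reflexive — not valid.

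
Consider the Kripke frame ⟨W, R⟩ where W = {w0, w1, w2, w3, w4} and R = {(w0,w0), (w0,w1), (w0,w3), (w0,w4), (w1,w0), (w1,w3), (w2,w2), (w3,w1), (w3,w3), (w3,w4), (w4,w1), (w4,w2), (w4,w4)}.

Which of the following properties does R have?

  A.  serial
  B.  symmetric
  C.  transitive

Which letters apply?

(A) serial: every world has an R-successor.
(B) not symmetric: w0 R w3 but not w3 R w0.
(C) not transitive: w0 R w4 and w4 R w2 but not w0 R w2.

A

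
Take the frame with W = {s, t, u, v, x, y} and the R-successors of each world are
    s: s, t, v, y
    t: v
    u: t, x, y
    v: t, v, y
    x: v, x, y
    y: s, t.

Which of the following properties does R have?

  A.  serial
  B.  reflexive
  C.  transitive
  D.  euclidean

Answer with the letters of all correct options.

(A) serial: every world has an R-successor.
(B) not reflexive: not t R t.
(C) not transitive: t R v and v R t but not t R t.
(D) not euclidean: s R t and s R s but not t R s.

A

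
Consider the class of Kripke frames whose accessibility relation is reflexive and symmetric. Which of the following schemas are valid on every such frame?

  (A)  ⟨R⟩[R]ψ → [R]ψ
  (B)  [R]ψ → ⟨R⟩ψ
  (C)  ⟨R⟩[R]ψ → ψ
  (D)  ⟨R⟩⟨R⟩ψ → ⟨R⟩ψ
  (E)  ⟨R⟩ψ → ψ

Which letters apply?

B, C

Reflexive relations are serial.
(A) ⟨R⟩[R]ψ → [R]ψ is the dual of axiom 5, which corresponds to the euclidean property. Such an R need not be euclidean — not valid.
(B) [R]ψ → ⟨R⟩ψ is axiom D, which corresponds to seriality. Every such R is serial — valid.
(C) ⟨R⟩[R]ψ → ψ is the dual of axiom B, which corresponds to symmetry. Every such R is symmetric — valid.
(D) ⟨R⟩⟨R⟩ψ → ⟨R⟩ψ is the dual of axiom 4; it is valid on a frame exactly when R is transitive. Such an R need not be transitive, so not valid.
(E) ⟨R⟩ψ → ψ is the converse of T; it holds exactly when R ⊆ identity. Such an R need not be a subset of the identity — not valid.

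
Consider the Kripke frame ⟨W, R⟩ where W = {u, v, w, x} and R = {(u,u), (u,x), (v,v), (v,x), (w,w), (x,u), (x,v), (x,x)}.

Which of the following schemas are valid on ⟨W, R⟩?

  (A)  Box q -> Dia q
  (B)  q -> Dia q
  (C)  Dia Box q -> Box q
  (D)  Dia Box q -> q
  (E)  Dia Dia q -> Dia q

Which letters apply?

A, B, D

R is reflexive: each world relates to itself.
R is symmetric: every R-edge is matched by its reverse.
R is not transitive: u R x and x R v but not u R v.
R is not euclidean: x R u and x R v but not u R v.
R is serial: every world has an R-successor.
(A) Box q -> Dia q is axiom D, which corresponds to seriality. R is serial — valid.
(B) q -> Dia q is the dual of axiom T; it is valid on a frame exactly when R is reflexive. R is reflexive, so valid.
(C) Dia Box q -> Box q is the dual of axiom 5; it is valid on a frame exactly when R is euclidean. R is not euclidean, so not valid.
(D) the dual of axiom B: valid iff R is symmetric. R is symmetric — valid.
(E) Dia Dia q -> Dia q is the dual of axiom 4, which corresponds to transitivity. R is not transitive — not valid.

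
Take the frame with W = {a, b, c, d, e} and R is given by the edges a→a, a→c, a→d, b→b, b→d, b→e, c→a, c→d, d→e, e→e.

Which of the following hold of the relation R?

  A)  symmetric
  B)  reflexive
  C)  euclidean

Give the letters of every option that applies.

none

(A) not symmetric: a R d but not d R a.
(B) not reflexive: not c R c.
(C) not euclidean: a R d and a R a but not d R a.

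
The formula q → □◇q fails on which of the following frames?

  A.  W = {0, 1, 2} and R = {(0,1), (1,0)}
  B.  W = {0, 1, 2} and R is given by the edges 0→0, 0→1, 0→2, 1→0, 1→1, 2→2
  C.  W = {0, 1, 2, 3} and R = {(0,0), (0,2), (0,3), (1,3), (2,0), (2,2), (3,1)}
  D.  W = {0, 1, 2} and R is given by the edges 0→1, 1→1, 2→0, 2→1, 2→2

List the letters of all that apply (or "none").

B, C, D

The schema q → □◇q is axiom B; it is valid on a frame iff R is symmetric.
(A) R is symmetric (every R-edge is matched by its reverse), so the schema is valid here.
(B) R is not symmetric (0 R 2 but not 2 R 0), so the schema fails here.
(C) R is not symmetric (0 R 3 but not 3 R 0), so the schema fails here.
(D) R is not symmetric (0 R 1 but not 1 R 0), so the schema fails here.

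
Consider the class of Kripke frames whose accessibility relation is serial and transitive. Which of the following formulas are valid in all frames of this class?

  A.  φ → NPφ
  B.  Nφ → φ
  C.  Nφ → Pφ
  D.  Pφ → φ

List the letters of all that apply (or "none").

C

(A) φ → NPφ is axiom B, which corresponds to symmetry. Such an R need not be symmetric — not valid.
(B) Nφ → φ is axiom T; it is valid on a frame exactly when R is reflexive. Such an R need not be reflexive, so not valid.
(C) Nφ → Pφ (axiom D) characterises the serial frames. Every such R is serial — valid.
(D) Pφ → φ is the converse of T; it holds exactly when R ⊆ identity. Such an R need not be a subset of the identity — not valid.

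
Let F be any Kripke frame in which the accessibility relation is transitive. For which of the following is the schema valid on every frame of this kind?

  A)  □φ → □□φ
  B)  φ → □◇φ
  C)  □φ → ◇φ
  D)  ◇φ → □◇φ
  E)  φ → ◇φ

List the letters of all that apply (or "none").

A

(A) □φ → □□φ is axiom 4; it is valid on a frame exactly when R is transitive. Every such R is transitive, so valid.
(B) φ → □◇φ (axiom B) characterises the symmetric frames. Such an R need not be symmetric — not valid.
(C) □φ → ◇φ is axiom D; it is valid on a frame exactly when R is serial. Such an R need not be serial, so not valid.
(D) ◇φ → □◇φ is axiom 5; it is valid on a frame exactly when R is euclidean. Such an R need not be euclidean, so not valid.
(E) φ → ◇φ is the dual of axiom T; it is valid on a frame exactly when R is reflexive. Such an R need not be reflexive, so not valid.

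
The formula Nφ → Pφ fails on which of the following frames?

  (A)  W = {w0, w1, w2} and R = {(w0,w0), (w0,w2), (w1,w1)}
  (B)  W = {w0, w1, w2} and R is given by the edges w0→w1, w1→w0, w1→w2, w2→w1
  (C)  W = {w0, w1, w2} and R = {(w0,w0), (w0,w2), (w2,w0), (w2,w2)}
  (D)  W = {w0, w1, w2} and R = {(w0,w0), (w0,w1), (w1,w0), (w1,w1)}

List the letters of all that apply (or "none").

The schema Nφ → Pφ is axiom D; it is valid on a frame iff R is serial.
(A) R is not serial (w2 has no R-successor), so the schema fails here.
(B) R is serial (every world has an R-successor), so the schema is valid here.
(C) R is not serial (w1 has no R-successor), so the schema fails here.
(D) R is not serial (w2 has no R-successor), so the schema fails here.

A, C, D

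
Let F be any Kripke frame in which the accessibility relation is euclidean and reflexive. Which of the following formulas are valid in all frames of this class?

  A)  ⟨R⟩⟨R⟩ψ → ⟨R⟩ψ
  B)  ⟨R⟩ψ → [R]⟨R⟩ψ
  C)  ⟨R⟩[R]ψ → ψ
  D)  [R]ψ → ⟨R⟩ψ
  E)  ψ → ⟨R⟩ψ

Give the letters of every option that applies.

A reflexive euclidean relation is also symmetric (from wRw and wRv the euclidean condition gives vRw) and hence transitive; it is an equivalence relation.
(A) ⟨R⟩⟨R⟩ψ → ⟨R⟩ψ (the dual of axiom 4) characterises the transitive frames. Every such R is transitive — valid.
(B) axiom 5: valid iff R is euclidean. Every such R is euclidean — valid.
(C) ⟨R⟩[R]ψ → ψ (the dual of axiom B) characterises the symmetric frames. Every such R is symmetric — valid.
(D) [R]ψ → ⟨R⟩ψ is axiom D, which corresponds to seriality. Every such R is serial — valid.
(E) ψ → ⟨R⟩ψ is the dual of axiom T; it is valid on a frame exactly when R is reflexive. Every such R is reflexive, so valid.

A, B, C, D, E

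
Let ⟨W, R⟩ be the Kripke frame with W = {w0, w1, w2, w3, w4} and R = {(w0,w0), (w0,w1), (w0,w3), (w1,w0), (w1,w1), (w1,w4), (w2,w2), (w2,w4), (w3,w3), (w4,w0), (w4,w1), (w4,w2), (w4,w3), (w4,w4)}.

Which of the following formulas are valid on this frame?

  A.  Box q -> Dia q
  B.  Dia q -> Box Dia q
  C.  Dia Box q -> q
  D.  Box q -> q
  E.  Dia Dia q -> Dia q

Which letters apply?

A, D

R is reflexive: each world relates to itself.
R is not symmetric: w0 R w3 but not w3 R w0.
R is not transitive: w0 R w1 and w1 R w4 but not w0 R w4.
R is not euclidean: w0 R w1 and w0 R w3 but not w1 R w3.
R is serial: every world has an R-successor.
(A) Box q -> Dia q is axiom D, which corresponds to seriality. R is serial — valid.
(B) axiom 5: valid iff R is euclidean. R is not euclidean — not valid.
(C) Dia Box q -> q is the dual of axiom B, which corresponds to symmetry. R is not symmetric — not valid.
(D) Box q -> q (axiom T) characterises the reflexive frames. R is reflexive — valid.
(E) Dia Dia q -> Dia q (the dual of axiom 4) characterises the transitive frames. R is not transitive — not valid.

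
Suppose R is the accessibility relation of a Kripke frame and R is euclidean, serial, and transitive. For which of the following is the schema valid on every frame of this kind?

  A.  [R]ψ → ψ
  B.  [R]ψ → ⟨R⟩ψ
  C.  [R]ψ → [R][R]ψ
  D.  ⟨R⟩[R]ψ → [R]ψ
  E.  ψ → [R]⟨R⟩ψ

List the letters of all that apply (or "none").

B, C, D

(A) [R]ψ → ψ is axiom T; it is valid on a frame exactly when R is reflexive. Such an R need not be reflexive, so not valid.
(B) axiom D: valid iff R is serial. Every such R is serial — valid.
(C) [R]ψ → [R][R]ψ is axiom 4, which corresponds to transitivity. Every such R is transitive — valid.
(D) ⟨R⟩[R]ψ → [R]ψ is the dual of axiom 5; it is valid on a frame exactly when R is euclidean. Every such R is euclidean, so valid.
(E) axiom B: valid iff R is symmetric. Such an R need not be symmetric — not valid.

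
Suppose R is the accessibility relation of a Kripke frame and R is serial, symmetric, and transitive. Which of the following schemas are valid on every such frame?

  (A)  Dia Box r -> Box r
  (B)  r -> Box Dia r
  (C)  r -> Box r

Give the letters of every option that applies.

A serial symmetric transitive relation is reflexive (take any v with uRv; symmetry gives vRu and transitivity gives uRu), hence an equivalence relation.
(A) Dia Box r -> Box r is the dual of axiom 5, which corresponds to the euclidean property. Every such R is euclidean — valid.
(B) r -> Box Dia r is axiom B; it is valid on a frame exactly when R is symmetric. Every such R is symmetric, so valid.
(C) r -> Box r (equivalent to ◇p→p) corresponds to R being a subset of the identity. Such an R need not be a subset of the identity, so not valid.

A, B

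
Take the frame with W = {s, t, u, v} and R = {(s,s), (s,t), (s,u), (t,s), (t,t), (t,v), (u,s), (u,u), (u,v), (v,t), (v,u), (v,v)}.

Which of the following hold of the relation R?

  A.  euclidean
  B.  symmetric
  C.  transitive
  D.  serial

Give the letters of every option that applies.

B, D

(A) not euclidean: s R t and s R u but not t R u.
(B) symmetric: every R-edge is matched by its reverse.
(C) not transitive: s R t and t R v but not s R v.
(D) serial: every world has an R-successor.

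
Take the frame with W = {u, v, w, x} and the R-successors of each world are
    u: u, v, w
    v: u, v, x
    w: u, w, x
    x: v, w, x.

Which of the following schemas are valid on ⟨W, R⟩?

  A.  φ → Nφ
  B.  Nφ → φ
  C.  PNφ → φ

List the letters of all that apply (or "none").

B, C

R is reflexive: each world relates to itself.
R is symmetric: every R-edge is matched by its reverse.
R is not a subset of the identity: u R v with u ≠ v.
(A) φ → Nφ (equivalent to ◇p→p) corresponds to R being a subset of the identity. Here R ⊄ identity, so not valid.
(B) Nφ → φ (axiom T) characterises the reflexive frames. R is reflexive — valid.
(C) PNφ → φ (the dual of axiom B) characterises the symmetric frames. R is symmetric — valid.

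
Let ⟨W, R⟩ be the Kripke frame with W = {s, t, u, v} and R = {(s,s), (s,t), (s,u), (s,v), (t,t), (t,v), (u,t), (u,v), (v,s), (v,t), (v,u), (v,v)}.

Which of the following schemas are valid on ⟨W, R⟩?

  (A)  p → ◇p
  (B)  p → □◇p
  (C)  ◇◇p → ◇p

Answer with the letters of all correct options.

R is not reflexive: not u R u.
R is not symmetric: s R t but not t R s.
R is not transitive: t R v and v R s but not t R s.
(A) p → ◇p is the dual of axiom T; it is valid on a frame exactly when R is reflexive. R is not reflexive, so not valid.
(B) p → □◇p is axiom B, which corresponds to symmetry. R is not symmetric — not valid.
(C) ◇◇p → ◇p is the dual of axiom 4, which corresponds to transitivity. R is not transitive — not valid.

none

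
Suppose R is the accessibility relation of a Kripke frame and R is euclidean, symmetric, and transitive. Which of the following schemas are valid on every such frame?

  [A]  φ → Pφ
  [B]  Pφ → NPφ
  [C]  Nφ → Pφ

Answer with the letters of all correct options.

(A) the dual of axiom T: valid iff R is reflexive. Such an R need not be reflexive — not valid.
(B) axiom 5: valid iff R is euclidean. Every such R is euclidean — valid.
(C) Nφ → Pφ is axiom D; it is valid on a frame exactly when R is serial. Such an R need not be serial, so not valid.

B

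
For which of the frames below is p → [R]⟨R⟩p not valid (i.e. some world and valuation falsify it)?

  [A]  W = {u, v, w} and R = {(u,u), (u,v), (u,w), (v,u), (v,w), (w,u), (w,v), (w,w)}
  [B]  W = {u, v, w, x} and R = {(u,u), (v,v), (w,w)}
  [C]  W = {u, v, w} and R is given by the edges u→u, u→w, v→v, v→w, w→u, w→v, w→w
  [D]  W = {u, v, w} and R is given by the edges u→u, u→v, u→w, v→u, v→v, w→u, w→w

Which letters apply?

none

The schema p → [R]⟨R⟩p is axiom B; it is valid on a frame iff R is symmetric.
(A) R is symmetric (every R-edge is matched by its reverse), so the schema is valid here.
(B) R is symmetric (every R-edge is matched by its reverse), so the schema is valid here.
(C) R is symmetric (every R-edge is matched by its reverse), so the schema is valid here.
(D) R is symmetric (every R-edge is matched by its reverse), so the schema is valid here.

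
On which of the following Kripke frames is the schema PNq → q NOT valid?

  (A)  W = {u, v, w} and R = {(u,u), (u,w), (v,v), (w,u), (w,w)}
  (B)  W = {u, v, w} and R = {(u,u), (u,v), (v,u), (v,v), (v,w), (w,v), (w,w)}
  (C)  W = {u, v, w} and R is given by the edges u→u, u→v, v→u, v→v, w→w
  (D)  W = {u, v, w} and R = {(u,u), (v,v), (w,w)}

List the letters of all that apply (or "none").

The schema PNq → q is the dual of axiom B; it is valid on a frame iff R is symmetric.
(A) R is symmetric (every R-edge is matched by its reverse), so the schema is valid here.
(B) R is symmetric (every R-edge is matched by its reverse), so the schema is valid here.
(C) R is symmetric (every R-edge is matched by its reverse), so the schema is valid here.
(D) R is symmetric (every R-edge is matched by its reverse), so the schema is valid here.

none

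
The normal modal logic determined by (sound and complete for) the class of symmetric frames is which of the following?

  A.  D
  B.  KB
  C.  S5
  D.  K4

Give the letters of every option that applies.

(A) D is determined by the class of serial frames.
(B) KB is determined by exactly this class.
(C) S5 is determined by the class of reflexive, symmetric, and transitive frames.
(D) K4 is determined by the class of transitive frames.

B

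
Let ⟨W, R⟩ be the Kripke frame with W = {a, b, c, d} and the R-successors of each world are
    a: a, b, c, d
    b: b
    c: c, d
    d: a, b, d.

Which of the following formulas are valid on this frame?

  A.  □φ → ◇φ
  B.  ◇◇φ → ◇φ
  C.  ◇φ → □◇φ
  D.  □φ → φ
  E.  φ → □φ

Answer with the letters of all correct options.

R is reflexive: each world relates to itself.
R is not transitive: c R d and d R a but not c R a.
R is not euclidean: a R b and a R a but not b R a.
R is serial: every world has an R-successor.
R is not a subset of the identity: a R b with a ≠ b.
(A) axiom D: valid iff R is serial. R is serial — valid.
(B) ◇◇φ → ◇φ is the dual of axiom 4; it is valid on a frame exactly when R is transitive. R is not transitive, so not valid.
(C) ◇φ → □◇φ (axiom 5) characterises the euclidean frames. R is not euclidean — not valid.
(D) □φ → φ is axiom T, which corresponds to reflexivity. R is reflexive — valid.
(E) φ → □φ is equivalent to ◇p→p; it holds exactly when R ⊆ identity. Here R ⊄ identity — not valid.

A, D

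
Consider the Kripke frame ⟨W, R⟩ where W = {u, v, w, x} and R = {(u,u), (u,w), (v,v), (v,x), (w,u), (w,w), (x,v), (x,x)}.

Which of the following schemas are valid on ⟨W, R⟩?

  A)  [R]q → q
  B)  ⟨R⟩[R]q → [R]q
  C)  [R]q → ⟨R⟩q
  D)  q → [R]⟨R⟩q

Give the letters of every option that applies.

R is reflexive: each world relates to itself.
R is symmetric: every R-edge is matched by its reverse.
R is euclidean: any two R-successors of the same world are R-related.
R is serial: every world has an R-successor.
(A) [R]q → q (axiom T) characterises the reflexive frames. R is reflexive — valid.
(B) ⟨R⟩[R]q → [R]q is the dual of axiom 5; it is valid on a frame exactly when R is euclidean. R is euclidean, so valid.
(C) [R]q → ⟨R⟩q is axiom D, which corresponds to seriality. R is serial — valid.
(D) q → [R]⟨R⟩q is axiom B, which corresponds to symmetry. R is symmetric — valid.

A, B, C, D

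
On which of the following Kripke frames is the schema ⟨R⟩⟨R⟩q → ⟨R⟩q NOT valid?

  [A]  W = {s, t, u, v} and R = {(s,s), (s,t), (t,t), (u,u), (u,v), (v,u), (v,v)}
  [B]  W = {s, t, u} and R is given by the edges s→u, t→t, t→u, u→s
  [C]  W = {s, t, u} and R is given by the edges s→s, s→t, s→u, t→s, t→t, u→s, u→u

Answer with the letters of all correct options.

B, C

The schema ⟨R⟩⟨R⟩q → ⟨R⟩q is the dual of axiom 4; it is valid on a frame iff R is transitive.
(A) R is transitive (R is closed under composition), so the schema is valid here.
(B) R is not transitive (s R u and u R s but not s R s), so the schema fails here.
(C) R is not transitive (t R s and s R u but not t R u), so the schema fails here.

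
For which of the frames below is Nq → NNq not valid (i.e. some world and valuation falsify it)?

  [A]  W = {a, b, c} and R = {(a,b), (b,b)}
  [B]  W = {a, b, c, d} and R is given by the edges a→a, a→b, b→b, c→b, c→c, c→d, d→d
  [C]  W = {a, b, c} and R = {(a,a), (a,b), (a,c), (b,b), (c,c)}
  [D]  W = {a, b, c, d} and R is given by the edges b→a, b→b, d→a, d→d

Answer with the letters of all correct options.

none

The schema Nq → NNq is axiom 4; it is valid on a frame iff R is transitive.
(A) R is transitive (R is closed under composition), so the schema is valid here.
(B) R is transitive (R is closed under composition), so the schema is valid here.
(C) R is transitive (R is closed under composition), so the schema is valid here.
(D) R is transitive (R is closed under composition), so the schema is valid here.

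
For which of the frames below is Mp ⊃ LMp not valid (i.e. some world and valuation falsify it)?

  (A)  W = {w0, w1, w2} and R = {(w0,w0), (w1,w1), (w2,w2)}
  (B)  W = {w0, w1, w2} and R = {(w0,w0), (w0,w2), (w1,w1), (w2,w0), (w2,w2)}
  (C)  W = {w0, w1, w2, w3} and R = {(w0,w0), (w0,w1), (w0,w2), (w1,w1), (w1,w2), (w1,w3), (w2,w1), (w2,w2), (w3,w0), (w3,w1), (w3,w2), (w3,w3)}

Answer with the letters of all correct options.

C

The schema Mp ⊃ LMp is axiom 5; it is valid on a frame iff R is euclidean.
(A) R is euclidean (any two R-successors of the same world are R-related), so the schema is valid here.
(B) R is euclidean (any two R-successors of the same world are R-related), so the schema is valid here.
(C) R is not euclidean (w0 R w1 and w0 R w0 but not w1 R w0), so the schema fails here.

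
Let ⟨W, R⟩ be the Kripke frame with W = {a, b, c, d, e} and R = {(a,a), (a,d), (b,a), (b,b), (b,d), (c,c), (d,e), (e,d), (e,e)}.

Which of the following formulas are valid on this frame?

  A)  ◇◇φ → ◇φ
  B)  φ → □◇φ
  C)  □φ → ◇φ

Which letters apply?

C

R is not symmetric: a R d but not d R a.
R is not transitive: a R d and d R e but not a R e.
R is serial: every world has an R-successor.
(A) ◇◇φ → ◇φ (the dual of axiom 4) characterises the transitive frames. R is not transitive — not valid.
(B) axiom B: valid iff R is symmetric. R is not symmetric — not valid.
(C) □φ → ◇φ is axiom D; it is valid on a frame exactly when R is serial. R is serial, so valid.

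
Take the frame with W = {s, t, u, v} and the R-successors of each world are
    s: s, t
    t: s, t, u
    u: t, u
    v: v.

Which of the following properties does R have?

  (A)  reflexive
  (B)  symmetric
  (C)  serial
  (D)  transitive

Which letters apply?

A, B, C

(A) reflexive: each world relates to itself.
(B) symmetric: every R-edge is matched by its reverse.
(C) serial: every world has an R-successor.
(D) not transitive: s R t and t R u but not s R u.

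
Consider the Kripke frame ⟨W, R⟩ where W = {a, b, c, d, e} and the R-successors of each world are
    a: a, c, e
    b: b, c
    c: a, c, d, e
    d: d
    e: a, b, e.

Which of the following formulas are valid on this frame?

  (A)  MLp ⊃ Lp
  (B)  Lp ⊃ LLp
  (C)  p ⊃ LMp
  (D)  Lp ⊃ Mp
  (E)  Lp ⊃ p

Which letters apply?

R is reflexive: each world relates to itself.
R is not symmetric: b R c but not c R b.
R is not transitive: a R c and c R d but not a R d.
R is not euclidean: a R e and a R c but not e R c.
R is serial: every world has an R-successor.
(A) MLp ⊃ Lp (the dual of axiom 5) characterises the euclidean frames. R is not euclidean — not valid.
(B) Lp ⊃ LLp is axiom 4; it is valid on a frame exactly when R is transitive. R is not transitive, so not valid.
(C) p ⊃ LMp is axiom B, which corresponds to symmetry. R is not symmetric — not valid.
(D) Lp ⊃ Mp (axiom D) characterises the serial frames. R is serial — valid.
(E) axiom T: valid iff R is reflexive. R is reflexive — valid.

D, E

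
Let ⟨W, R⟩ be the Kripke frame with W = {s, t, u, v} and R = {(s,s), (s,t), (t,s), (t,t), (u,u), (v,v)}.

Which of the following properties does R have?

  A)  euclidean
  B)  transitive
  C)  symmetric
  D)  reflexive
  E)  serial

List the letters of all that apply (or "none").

(A) euclidean: any two R-successors of the same world are R-related.
(B) transitive: R is closed under composition.
(C) symmetric: every R-edge is matched by its reverse.
(D) reflexive: each world relates to itself.
(E) serial: every world has an R-successor.

A, B, C, D, E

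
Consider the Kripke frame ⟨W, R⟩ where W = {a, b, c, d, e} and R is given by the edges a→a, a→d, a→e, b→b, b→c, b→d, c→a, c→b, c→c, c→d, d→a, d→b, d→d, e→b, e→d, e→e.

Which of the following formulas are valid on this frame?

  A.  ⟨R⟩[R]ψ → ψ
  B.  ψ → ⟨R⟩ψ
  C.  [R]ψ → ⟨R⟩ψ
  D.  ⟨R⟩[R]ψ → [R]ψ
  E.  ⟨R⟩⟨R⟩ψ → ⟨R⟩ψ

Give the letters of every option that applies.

R is reflexive: each world relates to itself.
R is not symmetric: a R e but not e R a.
R is not transitive: a R d and d R b but not a R b.
R is not euclidean: a R d and a R e but not d R e.
R is serial: every world has an R-successor.
(A) the dual of axiom B: valid iff R is symmetric. R is not symmetric — not valid.
(B) the dual of axiom T: valid iff R is reflexive. R is reflexive — valid.
(C) axiom D: valid iff R is serial. R is serial — valid.
(D) ⟨R⟩[R]ψ → [R]ψ is the dual of axiom 5; it is valid on a frame exactly when R is euclidean. R is not euclidean, so not valid.
(E) ⟨R⟩⟨R⟩ψ → ⟨R⟩ψ (the dual of axiom 4) characterises the transitive frames. R is not transitive — not valid.

B, C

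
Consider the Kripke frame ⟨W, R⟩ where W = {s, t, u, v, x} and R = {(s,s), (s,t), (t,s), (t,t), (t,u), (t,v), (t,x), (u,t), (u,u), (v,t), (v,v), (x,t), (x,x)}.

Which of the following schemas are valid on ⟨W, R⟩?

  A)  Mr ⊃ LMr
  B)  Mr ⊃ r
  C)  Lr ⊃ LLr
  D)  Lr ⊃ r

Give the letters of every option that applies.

R is reflexive: each world relates to itself.
R is not transitive: s R t and t R u but not s R u.
R is not euclidean: t R s and t R u but not s R u.
R is not a subset of the identity: s R t with s ≠ t.
(A) Mr ⊃ LMr (axiom 5) characterises the euclidean frames. R is not euclidean — not valid.
(B) Mr ⊃ r is the converse of T; it holds exactly when R ⊆ identity. Here R ⊄ identity — not valid.
(C) Lr ⊃ LLr (axiom 4) characterises the transitive frames. R is not transitive — not valid.
(D) Lr ⊃ r is axiom T; it is valid on a frame exactly when R is reflexive. R is reflexive, so valid.

D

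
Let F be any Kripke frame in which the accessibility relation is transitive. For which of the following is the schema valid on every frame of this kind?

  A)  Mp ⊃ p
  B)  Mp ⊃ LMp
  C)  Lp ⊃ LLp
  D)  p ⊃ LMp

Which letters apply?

C

(A) Mp ⊃ p (the converse of T) corresponds to R being a subset of the identity. Such an R need not be a subset of the identity, so not valid.
(B) axiom 5: valid iff R is euclidean. Such an R need not be euclidean — not valid.
(C) Lp ⊃ LLp is axiom 4; it is valid on a frame exactly when R is transitive. Every such R is transitive, so valid.
(D) p ⊃ LMp is axiom B; it is valid on a frame exactly when R is symmetric. Such an R need not be symmetric, so not valid.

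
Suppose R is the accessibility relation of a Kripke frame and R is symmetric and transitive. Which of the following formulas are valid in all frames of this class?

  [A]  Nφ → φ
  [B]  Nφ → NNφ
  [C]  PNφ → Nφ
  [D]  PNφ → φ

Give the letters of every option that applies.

B, C, D

A symmetric transitive relation is euclidean (uRv and uRw give vRu by symmetry, then vRw by transitivity).
(A) Nφ → φ is axiom T, which corresponds to reflexivity. Such an R need not be reflexive — not valid.
(B) Nφ → NNφ is axiom 4; it is valid on a frame exactly when R is transitive. Every such R is transitive, so valid.
(C) PNφ → Nφ (the dual of axiom 5) characterises the euclidean frames. Every such R is euclidean — valid.
(D) PNφ → φ is the dual of axiom B; it is valid on a frame exactly when R is symmetric. Every such R is symmetric, so valid.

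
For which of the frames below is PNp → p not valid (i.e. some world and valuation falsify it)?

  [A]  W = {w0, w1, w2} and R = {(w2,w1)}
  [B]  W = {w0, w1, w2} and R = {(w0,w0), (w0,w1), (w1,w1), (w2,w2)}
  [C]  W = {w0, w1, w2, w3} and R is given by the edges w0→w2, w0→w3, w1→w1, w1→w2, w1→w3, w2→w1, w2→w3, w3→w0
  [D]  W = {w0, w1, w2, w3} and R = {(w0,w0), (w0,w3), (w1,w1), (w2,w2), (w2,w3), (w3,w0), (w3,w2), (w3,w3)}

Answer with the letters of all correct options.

The schema PNp → p is the dual of axiom B; it is valid on a frame iff R is symmetric.
(A) R is not symmetric (w2 R w1 but not w1 R w2), so the schema fails here.
(B) R is not symmetric (w0 R w1 but not w1 R w0), so the schema fails here.
(C) R is not symmetric (w0 R w2 but not w2 R w0), so the schema fails here.
(D) R is symmetric (every R-edge is matched by its reverse), so the schema is valid here.

A, B, C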